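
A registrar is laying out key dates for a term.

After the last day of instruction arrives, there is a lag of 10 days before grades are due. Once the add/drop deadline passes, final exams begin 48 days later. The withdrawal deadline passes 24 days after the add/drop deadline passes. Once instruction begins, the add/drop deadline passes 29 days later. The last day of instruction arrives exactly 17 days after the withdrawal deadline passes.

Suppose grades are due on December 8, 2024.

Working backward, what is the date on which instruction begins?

Grades are due: Dec 8, 2024.
The last day of instruction arrives: Dec 8, 2024 − 10 days = Nov 28, 2024.
The withdrawal deadline passes: Nov 28, 2024 − 17 days = Nov 11, 2024.
The add/drop deadline passes: Nov 11, 2024 − 24 days = Oct 18, 2024.
Instruction begins: Oct 18, 2024 − 29 days = Sep 19, 2024.

September 19, 2024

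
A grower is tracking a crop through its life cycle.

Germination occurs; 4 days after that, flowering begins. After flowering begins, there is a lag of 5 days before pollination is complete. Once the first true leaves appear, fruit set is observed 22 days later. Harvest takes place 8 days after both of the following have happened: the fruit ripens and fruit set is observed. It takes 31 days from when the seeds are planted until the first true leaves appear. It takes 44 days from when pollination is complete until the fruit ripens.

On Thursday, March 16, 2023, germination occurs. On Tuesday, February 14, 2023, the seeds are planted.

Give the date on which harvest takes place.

Tuesday, May 16, 2023

Germination occurs: Mar 16, 2023.
Flowering begins: Mar 16, 2023 + 4 days = Mar 20, 2023.
Pollination is complete: Mar 20, 2023 + 5 days = Mar 25, 2023.
The fruit ripens: Mar 25, 2023 + 44 days = May 8, 2023.
The seeds are planted: Feb 14, 2023.
The first true leaves appear: Feb 14, 2023 + 31 days = Mar 17, 2023.
Fruit set is observed: Mar 17, 2023 + 22 days = Apr 8, 2023.
Both prerequisites met — the fruit ripens (May 8, 2023), fruit set is observed (Apr 8, 2023); the later is May 8, 2023.
Harvest takes place: May 8, 2023 + 8 days = May 16, 2023.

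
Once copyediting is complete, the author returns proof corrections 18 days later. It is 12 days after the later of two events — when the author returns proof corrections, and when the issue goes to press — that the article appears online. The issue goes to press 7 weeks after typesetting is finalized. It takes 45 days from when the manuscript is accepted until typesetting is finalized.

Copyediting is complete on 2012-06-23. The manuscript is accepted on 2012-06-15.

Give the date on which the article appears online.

Copyediting is complete: Jun 23, 2012.
The author returns proof corrections: Jun 23, 2012 + 18 days = Jul 11, 2012.
The manuscript is accepted: Jun 15, 2012.
Typesetting is finalized: Jun 15, 2012 + 45 days = Jul 30, 2012.
The issue goes to press: Jul 30, 2012 + 7 weeks = Sep 17, 2012.
Both prerequisites met — the author returns proof corrections (Jul 11, 2012), the issue goes to press (Sep 17, 2012); the later is Sep 17, 2012.
The article appears online: Sep 17, 2012 + 12 days = Sep 29, 2012.

2012-09-29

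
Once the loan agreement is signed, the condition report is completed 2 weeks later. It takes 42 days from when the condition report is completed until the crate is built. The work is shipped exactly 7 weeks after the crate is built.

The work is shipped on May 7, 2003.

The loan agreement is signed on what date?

The work is shipped: May 7, 2003.
The crate is built: May 7, 2003 − 7 weeks = Mar 19, 2003.
The condition report is completed: Mar 19, 2003 − 42 days = Feb 5, 2003.
The loan agreement is signed: Feb 5, 2003 − 2 weeks = Jan 22, 2003.

January 22, 2003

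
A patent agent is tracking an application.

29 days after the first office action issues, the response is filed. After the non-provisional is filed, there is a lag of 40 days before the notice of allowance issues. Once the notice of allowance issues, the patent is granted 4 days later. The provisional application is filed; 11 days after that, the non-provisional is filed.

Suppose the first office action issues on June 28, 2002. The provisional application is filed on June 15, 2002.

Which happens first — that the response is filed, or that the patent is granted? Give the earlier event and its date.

The first office action issues: Jun 28, 2002.
The response is filed: Jun 28, 2002 + 29 days = Jul 27, 2002.
The provisional application is filed: Jun 15, 2002.
The non-provisional is filed: Jun 15, 2002 + 11 days = Jun 26, 2002.
The notice of allowance issues: Jun 26, 2002 + 40 days = Aug 5, 2002.
The patent is granted: Aug 5, 2002 + 4 days = Aug 9, 2002.
Comparing: the response is filed on Jul 27, 2002 vs the patent is granted on Aug 9, 2002. Earlier: the response is filed.

The response is filed — July 27, 2002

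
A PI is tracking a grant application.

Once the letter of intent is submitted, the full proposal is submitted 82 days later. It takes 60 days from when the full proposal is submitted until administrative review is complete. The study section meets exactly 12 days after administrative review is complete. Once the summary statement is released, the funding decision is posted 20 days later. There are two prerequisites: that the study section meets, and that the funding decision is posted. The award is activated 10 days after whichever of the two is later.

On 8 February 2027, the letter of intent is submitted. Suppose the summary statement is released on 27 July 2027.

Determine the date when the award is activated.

26 August 2027

The letter of intent is submitted: Feb 8, 2027.
The full proposal is submitted: Feb 8, 2027 + 82 days = May 1, 2027.
Administrative review is complete: May 1, 2027 + 60 days = Jun 30, 2027.
The study section meets: Jun 30, 2027 + 12 days = Jul 12, 2027.
The summary statement is released: Jul 27, 2027.
The funding decision is posted: Jul 27, 2027 + 20 days = Aug 16, 2027.
Both prerequisites met — the study section meets (Jul 12, 2027), the funding decision is posted (Aug 16, 2027); the later is Aug 16, 2027.
The award is activated: Aug 16, 2027 + 10 days = Aug 26, 2027.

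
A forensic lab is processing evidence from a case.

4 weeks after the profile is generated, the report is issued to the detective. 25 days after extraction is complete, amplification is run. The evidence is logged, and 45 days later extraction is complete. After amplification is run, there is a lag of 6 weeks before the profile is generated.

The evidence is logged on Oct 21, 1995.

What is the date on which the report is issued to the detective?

Mar 9, 1996

The evidence is logged: Oct 21, 1995.
Extraction is complete: Oct 21, 1995 + 45 days = Dec 5, 1995.
Amplification is run: Dec 5, 1995 + 25 days = Dec 30, 1995.
The profile is generated: Dec 30, 1995 + 6 weeks = Feb 10, 1996.
The report is issued to the detective: Feb 10, 1996 + 4 weeks = Mar 9, 1996.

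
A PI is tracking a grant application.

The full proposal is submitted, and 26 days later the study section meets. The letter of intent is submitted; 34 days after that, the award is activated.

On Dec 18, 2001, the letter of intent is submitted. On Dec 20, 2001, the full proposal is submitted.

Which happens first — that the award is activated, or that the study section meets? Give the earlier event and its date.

The study section meets — Jan 15, 2002

The letter of intent is submitted: Dec 18, 2001.
The award is activated: Dec 18, 2001 + 34 days = Jan 21, 2002.
The full proposal is submitted: Dec 20, 2001.
The study section meets: Dec 20, 2001 + 26 days = Jan 15, 2002.
Comparing: the award is activated on Jan 21, 2002 vs the study section meets on Jan 15, 2002. Earlier: the study section meets.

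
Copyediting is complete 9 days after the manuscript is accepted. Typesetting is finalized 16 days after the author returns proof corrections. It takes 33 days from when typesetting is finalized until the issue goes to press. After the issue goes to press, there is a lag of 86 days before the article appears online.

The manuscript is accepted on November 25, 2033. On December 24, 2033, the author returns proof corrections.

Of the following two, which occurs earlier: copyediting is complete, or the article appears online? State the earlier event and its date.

The manuscript is accepted: Nov 25, 2033.
Copyediting is complete: Nov 25, 2033 + 9 days = Dec 4, 2033.
The author returns proof corrections: Dec 24, 2033.
Typesetting is finalized: Dec 24, 2033 + 16 days = Jan 9, 2034.
The issue goes to press: Jan 9, 2034 + 33 days = Feb 11, 2034.
The article appears online: Feb 11, 2034 + 86 days = May 8, 2034.
Comparing: copyediting is complete on Dec 4, 2033 vs the article appears online on May 8, 2034. Earlier: copyediting is complete.

Copyediting is complete — December 4, 2033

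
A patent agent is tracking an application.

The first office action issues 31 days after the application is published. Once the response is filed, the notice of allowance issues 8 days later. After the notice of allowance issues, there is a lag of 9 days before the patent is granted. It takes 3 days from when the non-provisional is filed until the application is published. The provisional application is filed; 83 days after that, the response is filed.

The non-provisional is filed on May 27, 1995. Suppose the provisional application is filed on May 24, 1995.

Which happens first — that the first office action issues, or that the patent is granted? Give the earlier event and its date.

The non-provisional is filed: May 27, 1995.
The application is published: May 27, 1995 + 3 days = May 30, 1995.
The first office action issues: May 30, 1995 + 31 days = Jun 30, 1995.
The provisional application is filed: May 24, 1995.
The response is filed: May 24, 1995 + 83 days = Aug 15, 1995.
The notice of allowance issues: Aug 15, 1995 + 8 days = Aug 23, 1995.
The patent is granted: Aug 23, 1995 + 9 days = Sep 1, 1995.
Comparing: the first office action issues on Jun 30, 1995 vs the patent is granted on Sep 1, 1995. Earlier: the first office action issues.

The first office action issues — Jun 30, 1995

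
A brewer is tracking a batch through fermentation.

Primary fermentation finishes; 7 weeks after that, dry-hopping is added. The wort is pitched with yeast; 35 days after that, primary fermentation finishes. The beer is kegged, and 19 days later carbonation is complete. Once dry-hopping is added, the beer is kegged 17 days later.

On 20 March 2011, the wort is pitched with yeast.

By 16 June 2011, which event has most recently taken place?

The wort is pitched with yeast: Mar 20, 2011.
Primary fermentation finishes: Mar 20, 2011 + 35 days = Apr 24, 2011.
Dry-hopping is added: Apr 24, 2011 + 7 weeks = Jun 12, 2011.
The beer is kegged: Jun 12, 2011 + 17 days = Jun 29, 2011.
Carbonation is complete: Jun 29, 2011 + 19 days = Jul 18, 2011.
Jun 16, 2011 falls between when dry-hopping is added (Jun 12, 2011) and when the beer is kegged (Jun 29, 2011).

Dry-hopping is added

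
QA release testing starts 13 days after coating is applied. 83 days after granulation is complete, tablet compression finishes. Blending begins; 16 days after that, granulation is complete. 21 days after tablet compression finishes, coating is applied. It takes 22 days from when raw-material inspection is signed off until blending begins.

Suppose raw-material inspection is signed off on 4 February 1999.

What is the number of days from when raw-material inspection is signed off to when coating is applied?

Causal path: raw-material inspection is signed off → blending begins → granulation is complete → tablet compression finishes → coating is applied.
Total delay along the path: 22 + 16 + 83 + 21 = 142 days.

142 days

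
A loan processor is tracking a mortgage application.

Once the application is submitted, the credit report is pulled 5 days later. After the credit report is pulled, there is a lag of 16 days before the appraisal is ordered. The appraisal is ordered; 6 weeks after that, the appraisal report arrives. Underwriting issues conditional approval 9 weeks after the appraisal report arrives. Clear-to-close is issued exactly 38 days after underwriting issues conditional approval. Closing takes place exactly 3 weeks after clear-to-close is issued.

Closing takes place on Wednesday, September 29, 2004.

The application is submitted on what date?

Sunday, March 28, 2004

Closing takes place: Sep 29, 2004.
Clear-to-close is issued: Sep 29, 2004 − 3 weeks = Sep 8, 2004.
Underwriting issues conditional approval: Sep 8, 2004 − 38 days = Aug 1, 2004.
The appraisal report arrives: Aug 1, 2004 − 9 weeks = May 30, 2004.
The appraisal is ordered: May 30, 2004 − 6 weeks = Apr 18, 2004.
The credit report is pulled: Apr 18, 2004 − 16 days = Apr 2, 2004.
The application is submitted: Apr 2, 2004 − 5 days = Mar 28, 2004.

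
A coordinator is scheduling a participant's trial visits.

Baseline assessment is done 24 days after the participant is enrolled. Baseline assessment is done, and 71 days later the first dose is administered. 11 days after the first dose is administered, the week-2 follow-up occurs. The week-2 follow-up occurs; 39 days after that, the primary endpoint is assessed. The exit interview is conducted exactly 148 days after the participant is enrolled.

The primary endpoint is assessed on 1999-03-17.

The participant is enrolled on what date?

1998-10-23

The primary endpoint is assessed: Mar 17, 1999.
The week-2 follow-up occurs: Mar 17, 1999 − 39 days = Feb 6, 1999.
The first dose is administered: Feb 6, 1999 − 11 days = Jan 26, 1999.
Baseline assessment is done: Jan 26, 1999 − 71 days = Nov 16, 1998.
The participant is enrolled: Nov 16, 1998 − 24 days = Oct 23, 1998.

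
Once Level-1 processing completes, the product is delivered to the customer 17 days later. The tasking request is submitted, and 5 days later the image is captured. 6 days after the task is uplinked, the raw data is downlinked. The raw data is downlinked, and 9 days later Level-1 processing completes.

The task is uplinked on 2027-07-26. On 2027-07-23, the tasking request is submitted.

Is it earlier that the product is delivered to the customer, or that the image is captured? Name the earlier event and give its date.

The image is captured — 2027-07-28

The task is uplinked: Jul 26, 2027.
The raw data is downlinked: Jul 26, 2027 + 6 days = Aug 1, 2027.
Level-1 processing completes: Aug 1, 2027 + 9 days = Aug 10, 2027.
The product is delivered to the customer: Aug 10, 2027 + 17 days = Aug 27, 2027.
The tasking request is submitted: Jul 23, 2027.
The image is captured: Jul 23, 2027 + 5 days = Jul 28, 2027.
Comparing: the product is delivered to the customer on Aug 27, 2027 vs the image is captured on Jul 28, 2027. Earlier: the image is captured.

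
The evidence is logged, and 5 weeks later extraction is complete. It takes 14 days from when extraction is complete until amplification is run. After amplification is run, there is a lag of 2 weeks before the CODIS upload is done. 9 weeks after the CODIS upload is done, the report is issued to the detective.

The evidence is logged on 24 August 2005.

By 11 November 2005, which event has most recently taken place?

The CODIS upload is done

The evidence is logged: Aug 24, 2005.
Extraction is complete: Aug 24, 2005 + 5 weeks = Sep 28, 2005.
Amplification is run: Sep 28, 2005 + 14 days = Oct 12, 2005.
The CODIS upload is done: Oct 12, 2005 + 2 weeks = Oct 26, 2005.
The report is issued to the detective: Oct 26, 2005 + 9 weeks = Dec 28, 2005.
Nov 11, 2005 falls between when the CODIS upload is done (Oct 26, 2005) and when the report is issued to the detective (Dec 28, 2005).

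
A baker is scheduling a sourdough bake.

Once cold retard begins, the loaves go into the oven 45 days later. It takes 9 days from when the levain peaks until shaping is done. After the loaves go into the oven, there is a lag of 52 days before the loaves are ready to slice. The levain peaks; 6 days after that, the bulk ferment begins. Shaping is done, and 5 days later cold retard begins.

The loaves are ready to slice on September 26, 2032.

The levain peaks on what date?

June 7, 2032

The loaves are ready to slice: Sep 26, 2032.
The loaves go into the oven: Sep 26, 2032 − 52 days = Aug 5, 2032.
Cold retard begins: Aug 5, 2032 − 45 days = Jun 21, 2032.
Shaping is done: Jun 21, 2032 − 5 days = Jun 16, 2032.
The levain peaks: Jun 16, 2032 − 9 days = Jun 7, 2032.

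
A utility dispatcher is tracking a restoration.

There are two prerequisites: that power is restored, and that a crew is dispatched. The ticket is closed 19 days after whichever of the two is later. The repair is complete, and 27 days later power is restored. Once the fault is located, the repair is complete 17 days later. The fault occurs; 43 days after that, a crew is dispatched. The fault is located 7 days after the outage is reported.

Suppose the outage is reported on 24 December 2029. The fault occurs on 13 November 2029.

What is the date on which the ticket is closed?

4 March 2030

The outage is reported: Dec 24, 2029.
The fault is located: Dec 24, 2029 + 7 days = Dec 31, 2029.
The repair is complete: Dec 31, 2029 + 17 days = Jan 17, 2030.
Power is restored: Jan 17, 2030 + 27 days = Feb 13, 2030.
The fault occurs: Nov 13, 2029.
A crew is dispatched: Nov 13, 2029 + 43 days = Dec 26, 2029.
Both prerequisites met — power is restored (Feb 13, 2030), a crew is dispatched (Dec 26, 2029); the later is Feb 13, 2030.
The ticket is closed: Feb 13, 2030 + 19 days = Mar 4, 2030.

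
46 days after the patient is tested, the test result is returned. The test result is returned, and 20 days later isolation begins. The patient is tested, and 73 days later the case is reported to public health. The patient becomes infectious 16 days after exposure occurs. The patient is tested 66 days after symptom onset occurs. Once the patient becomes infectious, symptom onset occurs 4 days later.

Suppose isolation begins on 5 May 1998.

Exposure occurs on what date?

Isolation begins: May 5, 1998.
The test result is returned: May 5, 1998 − 20 days = Apr 15, 1998.
The patient is tested: Apr 15, 1998 − 46 days = Feb 28, 1998.
Symptom onset occurs: Feb 28, 1998 − 66 days = Dec 24, 1997.
The patient becomes infectious: Dec 24, 1997 − 4 days = Dec 20, 1997.
Exposure occurs: Dec 20, 1997 − 16 days = Dec 4, 1997.

4 December 1997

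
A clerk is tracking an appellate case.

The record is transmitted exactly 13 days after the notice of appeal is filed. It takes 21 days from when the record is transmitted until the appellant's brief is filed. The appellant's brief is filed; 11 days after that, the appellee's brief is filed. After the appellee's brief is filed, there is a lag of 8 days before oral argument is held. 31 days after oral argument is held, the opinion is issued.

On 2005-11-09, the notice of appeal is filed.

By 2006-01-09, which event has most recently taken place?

The notice of appeal is filed: Nov 9, 2005.
The record is transmitted: Nov 9, 2005 + 13 days = Nov 22, 2005.
The appellant's brief is filed: Nov 22, 2005 + 21 days = Dec 13, 2005.
The appellee's brief is filed: Dec 13, 2005 + 11 days = Dec 24, 2005.
Oral argument is held: Dec 24, 2005 + 8 days = Jan 1, 2006.
The opinion is issued: Jan 1, 2006 + 31 days = Feb 1, 2006.
Jan 9, 2006 falls between when oral argument is held (Jan 1, 2006) and when the opinion is issued (Feb 1, 2006).

Oral argument is held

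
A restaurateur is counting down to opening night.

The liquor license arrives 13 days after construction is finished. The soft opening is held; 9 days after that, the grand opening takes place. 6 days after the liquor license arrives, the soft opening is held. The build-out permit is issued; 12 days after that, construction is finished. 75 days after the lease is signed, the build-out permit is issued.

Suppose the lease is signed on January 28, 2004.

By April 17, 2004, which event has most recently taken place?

The build-out permit is issued

The lease is signed: Jan 28, 2004.
The build-out permit is issued: Jan 28, 2004 + 75 days = Apr 12, 2004.
Construction is finished: Apr 12, 2004 + 12 days = Apr 24, 2004.
The liquor license arrives: Apr 24, 2004 + 13 days = May 7, 2004.
The soft opening is held: May 7, 2004 + 6 days = May 13, 2004.
The grand opening takes place: May 13, 2004 + 9 days = May 22, 2004.
Apr 17, 2004 falls between when the build-out permit is issued (Apr 12, 2004) and when construction is finished (Apr 24, 2004).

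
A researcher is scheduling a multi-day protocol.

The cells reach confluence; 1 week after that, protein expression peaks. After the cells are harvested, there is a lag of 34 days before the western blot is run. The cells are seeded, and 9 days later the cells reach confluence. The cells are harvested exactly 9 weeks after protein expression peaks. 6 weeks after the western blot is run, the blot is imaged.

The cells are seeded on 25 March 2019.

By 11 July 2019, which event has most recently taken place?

The cells are harvested

The cells are seeded: Mar 25, 2019.
The cells reach confluence: Mar 25, 2019 + 9 days = Apr 3, 2019.
Protein expression peaks: Apr 3, 2019 + 1 week = Apr 10, 2019.
The cells are harvested: Apr 10, 2019 + 9 weeks = Jun 12, 2019.
The western blot is run: Jun 12, 2019 + 34 days = Jul 16, 2019.
The blot is imaged: Jul 16, 2019 + 6 weeks = Aug 27, 2019.
Jul 11, 2019 falls between when the cells are harvested (Jun 12, 2019) and when the western blot is run (Jul 16, 2019).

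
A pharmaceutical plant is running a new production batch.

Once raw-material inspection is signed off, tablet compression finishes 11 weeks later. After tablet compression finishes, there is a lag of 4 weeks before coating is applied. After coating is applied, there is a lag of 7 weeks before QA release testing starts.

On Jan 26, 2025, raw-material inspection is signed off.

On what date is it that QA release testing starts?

Jun 29, 2025

Raw-material inspection is signed off: Jan 26, 2025.
Tablet compression finishes: Jan 26, 2025 + 11 weeks = Apr 13, 2025.
Coating is applied: Apr 13, 2025 + 4 weeks = May 11, 2025.
QA release testing starts: May 11, 2025 + 7 weeks = Jun 29, 2025.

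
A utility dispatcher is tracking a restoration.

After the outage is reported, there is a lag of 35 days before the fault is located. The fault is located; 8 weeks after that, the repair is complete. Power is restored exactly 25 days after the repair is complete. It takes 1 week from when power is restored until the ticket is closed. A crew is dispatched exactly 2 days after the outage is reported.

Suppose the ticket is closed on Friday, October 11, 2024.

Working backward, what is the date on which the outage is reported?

The ticket is closed: Oct 11, 2024.
Power is restored: Oct 11, 2024 − 1 week = Oct 4, 2024.
The repair is complete: Oct 4, 2024 − 25 days = Sep 9, 2024.
The fault is located: Sep 9, 2024 − 8 weeks = Jul 15, 2024.
The outage is reported: Jul 15, 2024 − 35 days = Jun 10, 2024.

Monday, June 10, 2024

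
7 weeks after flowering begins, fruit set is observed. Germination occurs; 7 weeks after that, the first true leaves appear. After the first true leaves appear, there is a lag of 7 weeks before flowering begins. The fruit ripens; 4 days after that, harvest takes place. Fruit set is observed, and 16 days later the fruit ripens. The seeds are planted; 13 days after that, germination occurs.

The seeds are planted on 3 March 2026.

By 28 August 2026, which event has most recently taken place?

The fruit ripens

The seeds are planted: Mar 3, 2026.
Germination occurs: Mar 3, 2026 + 13 days = Mar 16, 2026.
The first true leaves appear: Mar 16, 2026 + 7 weeks = May 4, 2026.
Flowering begins: May 4, 2026 + 7 weeks = Jun 22, 2026.
Fruit set is observed: Jun 22, 2026 + 7 weeks = Aug 10, 2026.
The fruit ripens: Aug 10, 2026 + 16 days = Aug 26, 2026.
Harvest takes place: Aug 26, 2026 + 4 days = Aug 30, 2026.
Aug 28, 2026 falls between when the fruit ripens (Aug 26, 2026) and when harvest takes place (Aug 30, 2026).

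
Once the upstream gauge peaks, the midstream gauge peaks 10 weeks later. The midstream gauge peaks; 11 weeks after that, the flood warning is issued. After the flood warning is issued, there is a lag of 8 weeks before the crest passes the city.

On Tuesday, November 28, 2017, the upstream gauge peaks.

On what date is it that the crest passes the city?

The upstream gauge peaks: Nov 28, 2017.
The midstream gauge peaks: Nov 28, 2017 + 10 weeks = Feb 6, 2018.
The flood warning is issued: Feb 6, 2018 + 11 weeks = Apr 24, 2018.
The crest passes the city: Apr 24, 2018 + 8 weeks = Jun 19, 2018.

Tuesday, June 19, 2018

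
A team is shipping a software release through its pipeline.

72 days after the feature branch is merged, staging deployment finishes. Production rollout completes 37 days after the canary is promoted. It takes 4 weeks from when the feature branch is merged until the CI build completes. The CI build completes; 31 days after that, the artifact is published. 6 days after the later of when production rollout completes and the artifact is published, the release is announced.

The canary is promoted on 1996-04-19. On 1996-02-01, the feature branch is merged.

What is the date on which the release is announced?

1996-06-01

The canary is promoted: Apr 19, 1996.
Production rollout completes: Apr 19, 1996 + 37 days = May 26, 1996.
The feature branch is merged: Feb 1, 1996.
The CI build completes: Feb 1, 1996 + 4 weeks = Feb 29, 1996.
The artifact is published: Feb 29, 1996 + 31 days = Mar 31, 1996.
Both prerequisites met — production rollout completes (May 26, 1996), the artifact is published (Mar 31, 1996); the later is May 26, 1996.
The release is announced: May 26, 1996 + 6 days = Jun 1, 1996.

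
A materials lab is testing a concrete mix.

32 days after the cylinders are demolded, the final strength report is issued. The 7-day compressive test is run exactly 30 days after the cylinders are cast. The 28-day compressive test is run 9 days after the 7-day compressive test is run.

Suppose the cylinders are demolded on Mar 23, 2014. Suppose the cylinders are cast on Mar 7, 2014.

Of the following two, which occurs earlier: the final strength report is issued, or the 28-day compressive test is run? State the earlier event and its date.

The cylinders are demolded: Mar 23, 2014.
The final strength report is issued: Mar 23, 2014 + 32 days = Apr 24, 2014.
The cylinders are cast: Mar 7, 2014.
The 7-day compressive test is run: Mar 7, 2014 + 30 days = Apr 6, 2014.
The 28-day compressive test is run: Apr 6, 2014 + 9 days = Apr 15, 2014.
Comparing: the final strength report is issued on Apr 24, 2014 vs the 28-day compressive test is run on Apr 15, 2014. Earlier: the 28-day compressive test is run.

The 28-day compressive test is run — Apr 15, 2014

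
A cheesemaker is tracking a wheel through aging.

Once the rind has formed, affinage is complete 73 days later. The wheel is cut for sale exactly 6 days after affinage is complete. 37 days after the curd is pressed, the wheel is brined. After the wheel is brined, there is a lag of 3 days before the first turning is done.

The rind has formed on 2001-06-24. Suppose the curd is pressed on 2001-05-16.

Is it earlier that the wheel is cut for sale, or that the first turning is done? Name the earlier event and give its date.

The first turning is done — 2001-06-25

The rind has formed: Jun 24, 2001.
Affinage is complete: Jun 24, 2001 + 73 days = Sep 5, 2001.
The wheel is cut for sale: Sep 5, 2001 + 6 days = Sep 11, 2001.
The curd is pressed: May 16, 2001.
The wheel is brined: May 16, 2001 + 37 days = Jun 22, 2001.
The first turning is done: Jun 22, 2001 + 3 days = Jun 25, 2001.
Comparing: the wheel is cut for sale on Sep 11, 2001 vs the first turning is done on Jun 25, 2001. Earlier: the first turning is done.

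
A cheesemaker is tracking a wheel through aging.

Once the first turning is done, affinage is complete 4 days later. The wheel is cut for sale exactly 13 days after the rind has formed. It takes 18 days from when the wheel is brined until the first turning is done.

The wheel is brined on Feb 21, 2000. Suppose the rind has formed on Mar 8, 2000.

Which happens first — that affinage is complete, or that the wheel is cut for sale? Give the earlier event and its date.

Affinage is complete — Mar 14, 2000

The wheel is brined: Feb 21, 2000.
The first turning is done: Feb 21, 2000 + 18 days = Mar 10, 2000.
Affinage is complete: Mar 10, 2000 + 4 days = Mar 14, 2000.
The rind has formed: Mar 8, 2000.
The wheel is cut for sale: Mar 8, 2000 + 13 days = Mar 21, 2000.
Comparing: affinage is complete on Mar 14, 2000 vs the wheel is cut for sale on Mar 21, 2000. Earlier: affinage is complete.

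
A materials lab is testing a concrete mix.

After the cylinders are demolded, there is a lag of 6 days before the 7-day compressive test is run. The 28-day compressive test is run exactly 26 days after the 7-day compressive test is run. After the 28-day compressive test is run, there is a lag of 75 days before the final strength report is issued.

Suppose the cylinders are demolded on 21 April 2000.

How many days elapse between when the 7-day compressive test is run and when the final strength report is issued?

Causal path: the 7-day compressive test is run → the 28-day compressive test is run → the final strength report is issued.
Total delay along the path: 26 + 75 = 101 days.

101 days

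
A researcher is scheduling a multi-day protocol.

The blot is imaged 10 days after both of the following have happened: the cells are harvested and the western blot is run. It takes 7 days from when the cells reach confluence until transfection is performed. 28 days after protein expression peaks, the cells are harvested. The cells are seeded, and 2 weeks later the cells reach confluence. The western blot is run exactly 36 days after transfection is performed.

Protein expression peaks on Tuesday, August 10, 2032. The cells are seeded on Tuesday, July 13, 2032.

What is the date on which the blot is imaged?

Saturday, September 18, 2032

Protein expression peaks: Aug 10, 2032.
The cells are harvested: Aug 10, 2032 + 28 days = Sep 7, 2032.
The cells are seeded: Jul 13, 2032.
The cells reach confluence: Jul 13, 2032 + 2 weeks = Jul 27, 2032.
Transfection is performed: Jul 27, 2032 + 7 days = Aug 3, 2032.
The western blot is run: Aug 3, 2032 + 36 days = Sep 8, 2032.
Both prerequisites met — the cells are harvested (Sep 7, 2032), the western blot is run (Sep 8, 2032); the later is Sep 8, 2032.
The blot is imaged: Sep 8, 2032 + 10 days = Sep 18, 2032.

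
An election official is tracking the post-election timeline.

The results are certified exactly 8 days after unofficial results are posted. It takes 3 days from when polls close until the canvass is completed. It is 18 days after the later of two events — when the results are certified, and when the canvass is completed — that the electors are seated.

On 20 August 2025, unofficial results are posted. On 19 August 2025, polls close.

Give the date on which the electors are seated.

15 September 2025

Unofficial results are posted: Aug 20, 2025.
The results are certified: Aug 20, 2025 + 8 days = Aug 28, 2025.
Polls close: Aug 19, 2025.
The canvass is completed: Aug 19, 2025 + 3 days = Aug 22, 2025.
Both prerequisites met — the results are certified (Aug 28, 2025), the canvass is completed (Aug 22, 2025); the later is Aug 28, 2025.
The electors are seated: Aug 28, 2025 + 18 days = Sep 15, 2025.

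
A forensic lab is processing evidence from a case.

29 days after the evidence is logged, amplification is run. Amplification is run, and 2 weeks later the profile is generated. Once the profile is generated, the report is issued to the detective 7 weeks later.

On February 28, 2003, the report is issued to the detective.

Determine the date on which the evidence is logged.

The report is issued to the detective: Feb 28, 2003.
The profile is generated: Feb 28, 2003 − 7 weeks = Jan 10, 2003.
Amplification is run: Jan 10, 2003 − 2 weeks = Dec 27, 2002.
The evidence is logged: Dec 27, 2002 − 29 days = Nov 28, 2002.

November 28, 2002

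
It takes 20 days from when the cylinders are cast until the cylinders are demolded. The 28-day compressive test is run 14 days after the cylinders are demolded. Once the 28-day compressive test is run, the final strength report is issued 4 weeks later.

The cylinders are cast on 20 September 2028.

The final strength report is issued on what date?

The cylinders are cast: Sep 20, 2028.
The cylinders are demolded: Sep 20, 2028 + 20 days = Oct 10, 2028.
The 28-day compressive test is run: Oct 10, 2028 + 14 days = Oct 24, 2028.
The final strength report is issued: Oct 24, 2028 + 4 weeks = Nov 21, 2028.

21 November 2028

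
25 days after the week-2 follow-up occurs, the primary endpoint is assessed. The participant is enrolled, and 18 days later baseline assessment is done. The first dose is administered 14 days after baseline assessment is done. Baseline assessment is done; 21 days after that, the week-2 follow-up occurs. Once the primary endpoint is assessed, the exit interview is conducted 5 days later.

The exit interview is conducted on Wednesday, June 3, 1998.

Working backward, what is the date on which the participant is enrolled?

Thursday, March 26, 1998

The exit interview is conducted: Jun 3, 1998.
The primary endpoint is assessed: Jun 3, 1998 − 5 days = May 29, 1998.
The week-2 follow-up occurs: May 29, 1998 − 25 days = May 4, 1998.
Baseline assessment is done: May 4, 1998 − 21 days = Apr 13, 1998.
The participant is enrolled: Apr 13, 1998 − 18 days = Mar 26, 1998.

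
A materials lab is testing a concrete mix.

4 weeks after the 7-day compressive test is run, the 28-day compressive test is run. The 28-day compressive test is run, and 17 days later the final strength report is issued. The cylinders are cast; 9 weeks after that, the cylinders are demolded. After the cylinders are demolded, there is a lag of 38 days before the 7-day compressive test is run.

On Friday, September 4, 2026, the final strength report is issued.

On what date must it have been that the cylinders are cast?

Saturday, April 11, 2026

The final strength report is issued: Sep 4, 2026.
The 28-day compressive test is run: Sep 4, 2026 − 17 days = Aug 18, 2026.
The 7-day compressive test is run: Aug 18, 2026 − 4 weeks = Jul 21, 2026.
The cylinders are demolded: Jul 21, 2026 − 38 days = Jun 13, 2026.
The cylinders are cast: Jun 13, 2026 − 9 weeks = Apr 11, 2026.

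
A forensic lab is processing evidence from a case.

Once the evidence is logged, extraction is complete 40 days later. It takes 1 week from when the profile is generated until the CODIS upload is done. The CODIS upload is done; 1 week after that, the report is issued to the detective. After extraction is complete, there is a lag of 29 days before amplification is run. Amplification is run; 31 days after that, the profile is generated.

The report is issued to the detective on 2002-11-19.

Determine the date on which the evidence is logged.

2002-07-28

The report is issued to the detective: Nov 19, 2002.
The CODIS upload is done: Nov 19, 2002 − 1 week = Nov 12, 2002.
The profile is generated: Nov 12, 2002 − 1 week = Nov 5, 2002.
Amplification is run: Nov 5, 2002 − 31 days = Oct 5, 2002.
Extraction is complete: Oct 5, 2002 − 29 days = Sep 6, 2002.
The evidence is logged: Sep 6, 2002 − 40 days = Jul 28, 2002.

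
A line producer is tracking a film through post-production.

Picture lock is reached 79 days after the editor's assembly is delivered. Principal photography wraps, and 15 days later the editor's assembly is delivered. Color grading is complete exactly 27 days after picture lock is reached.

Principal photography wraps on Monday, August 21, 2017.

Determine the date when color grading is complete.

Wednesday, December 20, 2017

Principal photography wraps: Aug 21, 2017.
The editor's assembly is delivered: Aug 21, 2017 + 15 days = Sep 5, 2017.
Picture lock is reached: Sep 5, 2017 + 79 days = Nov 23, 2017.
Color grading is complete: Nov 23, 2017 + 27 days = Dec 20, 2017.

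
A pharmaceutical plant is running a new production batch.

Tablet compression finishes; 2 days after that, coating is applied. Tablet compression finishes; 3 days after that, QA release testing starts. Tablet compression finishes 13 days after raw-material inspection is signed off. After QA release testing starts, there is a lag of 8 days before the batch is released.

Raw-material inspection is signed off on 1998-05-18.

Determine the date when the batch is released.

1998-06-11

Raw-material inspection is signed off: May 18, 1998.
Tablet compression finishes: May 18, 1998 + 13 days = May 31, 1998.
QA release testing starts: May 31, 1998 + 3 days = Jun 3, 1998.
The batch is released: Jun 3, 1998 + 8 days = Jun 11, 1998.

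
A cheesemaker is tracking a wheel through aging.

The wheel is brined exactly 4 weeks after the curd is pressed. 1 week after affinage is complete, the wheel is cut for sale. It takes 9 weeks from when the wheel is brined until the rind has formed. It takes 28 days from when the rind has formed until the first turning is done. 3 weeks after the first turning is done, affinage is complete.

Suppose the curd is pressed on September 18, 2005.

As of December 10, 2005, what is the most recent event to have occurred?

The wheel is brined

The curd is pressed: Sep 18, 2005.
The wheel is brined: Sep 18, 2005 + 4 weeks = Oct 16, 2005.
The rind has formed: Oct 16, 2005 + 9 weeks = Dec 18, 2005.
The first turning is done: Dec 18, 2005 + 28 days = Jan 15, 2006.
Affinage is complete: Jan 15, 2006 + 3 weeks = Feb 5, 2006.
The wheel is cut for sale: Feb 5, 2006 + 1 week = Feb 12, 2006.
Dec 10, 2005 falls between when the wheel is brined (Oct 16, 2005) and when the rind has formed (Dec 18, 2005).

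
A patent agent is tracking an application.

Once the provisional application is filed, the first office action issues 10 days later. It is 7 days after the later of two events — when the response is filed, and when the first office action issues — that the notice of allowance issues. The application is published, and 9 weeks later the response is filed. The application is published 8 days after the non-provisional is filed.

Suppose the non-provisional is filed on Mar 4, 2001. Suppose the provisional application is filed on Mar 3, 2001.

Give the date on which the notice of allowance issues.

The non-provisional is filed: Mar 4, 2001.
The application is published: Mar 4, 2001 + 8 days = Mar 12, 2001.
The response is filed: Mar 12, 2001 + 9 weeks = May 14, 2001.
The provisional application is filed: Mar 3, 2001.
The first office action issues: Mar 3, 2001 + 10 days = Mar 13, 2001.
Both prerequisites met — the response is filed (May 14, 2001), the first office action issues (Mar 13, 2001); the later is May 14, 2001.
The notice of allowance issues: May 14, 2001 + 7 days = May 21, 2001.

May 21, 2001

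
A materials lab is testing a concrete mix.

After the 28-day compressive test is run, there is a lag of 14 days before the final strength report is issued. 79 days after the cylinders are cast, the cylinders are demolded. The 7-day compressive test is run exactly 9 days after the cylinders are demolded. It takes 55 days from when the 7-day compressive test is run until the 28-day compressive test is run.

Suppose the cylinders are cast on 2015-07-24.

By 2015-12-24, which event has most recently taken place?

The cylinders are cast: Jul 24, 2015.
The cylinders are demolded: Jul 24, 2015 + 79 days = Oct 11, 2015.
The 7-day compressive test is run: Oct 11, 2015 + 9 days = Oct 20, 2015.
The 28-day compressive test is run: Oct 20, 2015 + 55 days = Dec 14, 2015.
The final strength report is issued: Dec 14, 2015 + 14 days = Dec 28, 2015.
Dec 24, 2015 falls between when the 28-day compressive test is run (Dec 14, 2015) and when the final strength report is issued (Dec 28, 2015).

The 28-day compressive test is run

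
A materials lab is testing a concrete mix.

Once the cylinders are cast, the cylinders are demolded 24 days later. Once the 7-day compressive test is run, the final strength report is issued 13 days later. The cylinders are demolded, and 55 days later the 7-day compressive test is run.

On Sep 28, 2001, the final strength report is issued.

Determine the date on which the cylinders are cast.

Jun 28, 2001

The final strength report is issued: Sep 28, 2001.
The 7-day compressive test is run: Sep 28, 2001 − 13 days = Sep 15, 2001.
The cylinders are demolded: Sep 15, 2001 − 55 days = Jul 22, 2001.
The cylinders are cast: Jul 22, 2001 − 24 days = Jun 28, 2001.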